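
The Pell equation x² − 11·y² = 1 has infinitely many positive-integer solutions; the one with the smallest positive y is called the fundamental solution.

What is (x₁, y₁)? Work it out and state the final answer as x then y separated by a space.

d=11: √d = [3; 3,6] (ℓ=2, even), read p_1/q_1
a_0=3:  p_0=3·1+0=3,  q_0=3·0+1=1
a_1=3:  p_1=3·3+1=10,  q_1=3·1+0=3
(x₁, y₁) = (10, 3);  10² − 11·3² = 1 ✓

10 3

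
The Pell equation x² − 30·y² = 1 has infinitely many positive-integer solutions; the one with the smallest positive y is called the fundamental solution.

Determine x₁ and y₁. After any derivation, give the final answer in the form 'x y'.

11 2

[5; 2,10] for √30; ℓ=2 ⇒ convergent index 1
a_0=5:  p_0=5·1+0=5,  q_0=5·0+1=1
a_1=2:  p_1=2·5+1=11,  q_1=2·1+0=2
fundamental: x₁=11, y₁=2  (since 121 − 30·4 = 1)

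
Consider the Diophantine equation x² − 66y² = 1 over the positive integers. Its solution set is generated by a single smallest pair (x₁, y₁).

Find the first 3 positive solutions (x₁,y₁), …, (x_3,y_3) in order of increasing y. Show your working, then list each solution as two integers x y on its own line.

65 8
8449 1040
1098305 135192

d=66: √d = [8; 8,16] (ℓ=2, even), read p_1/q_1
i=0: a=8 ⇒ p=8, q=1
i=1: a=8 ⇒ p=65, q=8
→ (65, 8).  Check: 65²=4225, 66·8²=4224, difference 1.
k=2:  x_2 = 65·65+66·8·8 = 8449,  y_2 = 65·8+8·65 = 1040
k=3:  x_3 = 65·8449+66·8·1040 = 1098305,  y_3 = 65·1040+8·8449 = 135192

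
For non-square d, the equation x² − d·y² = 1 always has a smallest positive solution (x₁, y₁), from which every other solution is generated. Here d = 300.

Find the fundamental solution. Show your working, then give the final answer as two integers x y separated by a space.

1351 78

√300 = [17; 3,8,3,34, …], period ℓ=4 (even) → k=3
a_0=17:  p_0=17·1+0=17,  q_0=17·0+1=1
a_1=3:  p_1=3·17+1=52,  q_1=3·1+0=3
a_2=8:  p_2=8·52+17=433,  q_2=8·3+1=25
a_3=3:  p_3=3·433+52=1351,  q_3=3·25+3=78
(x₁, y₁) = (1351, 78);  1351² − 300·78² = 1 ✓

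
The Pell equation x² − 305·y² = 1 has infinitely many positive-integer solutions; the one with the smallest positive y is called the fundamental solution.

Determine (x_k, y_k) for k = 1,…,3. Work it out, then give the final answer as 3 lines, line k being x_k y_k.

489 28
478241 27384
467719209 26781524

d=305: √d = [17; 2,6,2,34] (ℓ=4, even), read p_3/q_3
a_0=17:  p_0=17·1+0=17,  q_0=17·0+1=1
a_1=2:  p_1=2·17+1=35,  q_1=2·1+0=2
a_2=6:  p_2=6·35+17=227,  q_2=6·2+1=13
a_3=2:  p_3=2·227+35=489,  q_3=2·13+2=28
→ (489, 28).  Check: 489²=239121, 305·28²=239120, difference 1.
k=2:  x_2 = 489·489+305·28·28 = 478241,  y_2 = 489·28+28·489 = 27384
k=3:  x_3 = 489·478241+305·28·27384 = 467719209,  y_3 = 489·27384+28·478241 = 26781524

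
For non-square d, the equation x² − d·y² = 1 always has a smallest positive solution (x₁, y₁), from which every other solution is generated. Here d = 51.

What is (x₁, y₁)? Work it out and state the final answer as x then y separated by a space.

50 7

√51 = [7; 7,14, …], period ℓ=2 (even) → k=1
k=0  a_k=7  p_k/q_k = 7/1
k=1  a_k=7  p_k/q_k = 50/7
fundamental: x₁=50, y₁=7  (since 2500 − 51·49 = 1)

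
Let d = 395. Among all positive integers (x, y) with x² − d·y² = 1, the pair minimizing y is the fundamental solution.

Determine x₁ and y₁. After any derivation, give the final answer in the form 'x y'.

159 8

d=395: √d = [19; 1,6,1,38] (ℓ=4, even), read p_3/q_3
a_0=19:  p_0=19·1+0=19,  q_0=19·0+1=1
…
a_2=6:  p_2=6·20+19=139,  q_2=6·1+1=7
a_3=1:  p_3=1·139+20=159,  q_3=1·7+1=8
→ (159, 8).  Check: 159²=25281, 395·8²=25280, difference 1.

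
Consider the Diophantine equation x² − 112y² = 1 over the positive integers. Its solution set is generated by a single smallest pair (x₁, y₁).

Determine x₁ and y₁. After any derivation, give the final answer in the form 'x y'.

127 12

√112 → a₀=10, period (1,1,2,1,1,20); ℓ=6 even so k=5
step 0: (10, 1)  from 10·(1,0) + (0,1)
step 1: (11, 1)  from 1·(10,1) + (1,0)
step 2: (21, 2)  from 1·(11,1) + (10,1)
…
step 4: (74, 7)  from 1·(53,5) + (21,2)
step 5: (127, 12)  from 1·(74,7) + (53,5)
(x₁, y₁) = (127, 12);  127² − 112·12² = 1 ✓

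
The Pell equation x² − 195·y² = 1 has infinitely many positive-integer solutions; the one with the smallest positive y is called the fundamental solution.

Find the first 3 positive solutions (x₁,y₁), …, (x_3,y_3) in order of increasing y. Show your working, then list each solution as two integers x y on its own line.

14 1
391 28
10934 783

d=195: √d = [13; 1,26] (ℓ=2, even), read p_1/q_1
i=0: a=13 ⇒ p=13, q=1
i=1: a=1 ⇒ p=14, q=1
→ (14, 1).  Check: 14²=196, 195·1²=195, difference 1.
k=2:  x_2 = 14·14+195·1·1 = 391,  y_2 = 14·1+1·14 = 28
k=3:  x_3 = 14·391+195·1·28 = 10934,  y_3 = 14·28+1·391 = 783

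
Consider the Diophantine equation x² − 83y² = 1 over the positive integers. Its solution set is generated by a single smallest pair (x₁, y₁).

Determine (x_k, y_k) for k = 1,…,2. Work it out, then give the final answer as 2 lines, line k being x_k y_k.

82 9
13447 1476

√83 = [9; 9,18, …], period ℓ=2 (even) → k=1
k=0  a_k=9  p_k/q_k = 9/1
k=1  a_k=9  p_k/q_k = 82/9
(x₁, y₁) = (82, 9);  82² − 83·9² = 1 ✓
k=2:  x_2 = 82·82+83·9·9 = 13447,  y_2 = 82·9+9·82 = 1476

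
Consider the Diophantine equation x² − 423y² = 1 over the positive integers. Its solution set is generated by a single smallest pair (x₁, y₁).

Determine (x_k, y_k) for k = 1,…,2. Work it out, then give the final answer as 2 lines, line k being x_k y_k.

4607 224
42448897 2063936

d=423: √d = [20; 1,1,3,4,3,1,1,40] (ℓ=8, even), read p_7/q_7
a_0=20:  p_0=20·1+0=20,  q_0=20·0+1=1
a_1=1:  p_1=1·20+1=21,  q_1=1·1+0=1
…
a_6=1:  p_6=1·1995+617=2612,  q_6=1·97+30=127
a_7=1:  p_7=1·2612+1995=4607,  q_7=1·127+97=224
→ (4607, 224).  Check: 4607²=21224449, 423·224²=21224448, difference 1.
n=2: (4607,224)∘(4607,224) = (4607·4607+423·224·224, 4607·224+224·4607) = (42448897,2063936)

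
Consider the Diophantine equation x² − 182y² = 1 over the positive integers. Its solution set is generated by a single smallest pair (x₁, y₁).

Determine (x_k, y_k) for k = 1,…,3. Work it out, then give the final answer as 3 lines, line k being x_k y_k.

27 2
1457 108
78651 5830

[13; 2,26] for √182; ℓ=2 ⇒ convergent index 1
a_0=13:  p_0=13·1+0=13,  q_0=13·0+1=1
a_1=2:  p_1=2·13+1=27,  q_1=2·1+0=2
fundamental: x₁=27, y₁=2  (since 729 − 182·4 = 1)
n=2: (27,2)∘(27,2) = (27·27+182·2·2, 27·2+2·27) = (1457,108)
n=3: (1457,108)∘(27,2) = (27·1457+182·2·108, 27·108+2·1457) = (78651,5830)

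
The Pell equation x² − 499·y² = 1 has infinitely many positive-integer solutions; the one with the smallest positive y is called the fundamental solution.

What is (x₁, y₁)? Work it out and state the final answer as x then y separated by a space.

√499 = [22; 2,1,21,1,2,44, …], period ℓ=6 (even) → k=5
a_0=22:  p_0=22·1+0=22,  q_0=22·0+1=1
a_1=2:  p_1=2·22+1=45,  q_1=2·1+0=2
…
a_3=21:  p_3=21·67+45=1452,  q_3=21·3+2=65
a_4=1:  p_4=1·1452+67=1519,  q_4=1·65+3=68
a_5=2:  p_5=2·1519+1452=4490,  q_5=2·68+65=201
fundamental: x₁=4490, y₁=201  (since 20160100 − 499·40401 = 1)

4490 201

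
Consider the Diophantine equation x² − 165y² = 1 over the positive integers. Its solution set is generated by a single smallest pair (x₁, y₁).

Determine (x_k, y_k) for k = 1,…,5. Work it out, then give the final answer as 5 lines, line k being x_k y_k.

√165 = [12; 1,5,2,5,1,24, …], period ℓ=6 (even) → k=5
i=0: a=12 ⇒ p=12, q=1
i=1: a=1 ⇒ p=13, q=1
i=2: a=5 ⇒ p=77, q=6
i=3: a=2 ⇒ p=167, q=13
i=4: a=5 ⇒ p=912, q=71
i=5: a=1 ⇒ p=1079, q=84
fundamental: x₁=1079, y₁=84  (since 1164241 − 165·7056 = 1)
n=2: (1079,84)∘(1079,84) = (1079·1079+165·84·84, 1079·84+84·1079) = (2328481,181272)
n=3: (2328481,181272)∘(1079,84) = (1079·2328481+165·84·181272, 1079·181272+84·2328481) = (5024860919,391184892)
n=4: (5024860919,391184892)∘(1079,84) = (1079·5024860919+165·84·391184892, 1079·391184892+84·5024860919) = (10843647534721,844176815664)
n=5: (10843647534721,844176815664)∘(1079,84) = (1079·10843647534721+165·84·844176815664, 1079·844176815664+84·10843647534721) = (23400586355066999,1821733177018020)

1079 84
2328481 181272
5024860919 391184892
10843647534721 844176815664
23400586355066999 1821733177018020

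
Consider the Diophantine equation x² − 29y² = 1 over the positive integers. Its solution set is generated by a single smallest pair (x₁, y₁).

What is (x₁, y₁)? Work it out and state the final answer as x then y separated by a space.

9801 1820

d=29: √d = [5; 2,1,1,2,10] (ℓ=5, odd), read p_9/q_9
a_0=5:  p_0=5·1+0=5,  q_0=5·0+1=1
a_1=2:  p_1=2·5+1=11,  q_1=2·1+0=2
a_2=1:  p_2=1·11+5=16,  q_2=1·2+1=3
a_3=1:  p_3=1·16+11=27,  q_3=1·3+2=5
…
a_6=2:  p_6=2·727+70=1524,  q_6=2·135+13=283
…
a_8=1:  p_8=1·2251+1524=3775,  q_8=1·418+283=701
a_9=2:  p_9=2·3775+2251=9801,  q_9=2·701+418=1820
→ (9801, 1820).  Check: 9801²=96059601, 29·1820²=96059600, difference 1.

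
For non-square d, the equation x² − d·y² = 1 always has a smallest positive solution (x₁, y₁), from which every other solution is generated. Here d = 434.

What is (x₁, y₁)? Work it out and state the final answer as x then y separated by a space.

√434 → a₀=20, period (1,4,1,40); ℓ=4 even so k=3
i=0: a=20 ⇒ p=20, q=1
i=1: a=1 ⇒ p=21, q=1
i=2: a=4 ⇒ p=104, q=5
i=3: a=1 ⇒ p=125, q=6
→ (125, 6).  Check: 125²=15625, 434·6²=15624, difference 1.

125 6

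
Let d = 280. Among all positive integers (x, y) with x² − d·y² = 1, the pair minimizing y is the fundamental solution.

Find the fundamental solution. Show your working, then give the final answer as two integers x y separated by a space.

251 15

[16; 1,2,1,2,1,32] for √280; ℓ=6 ⇒ convergent index 5
step 0: (16, 1)  from 16·(1,0) + (0,1)
…
step 3: (67, 4)  from 1·(50,3) + (17,1)
step 4: (184, 11)  from 2·(67,4) + (50,3)
step 5: (251, 15)  from 1·(184,11) + (67,4)
fundamental: x₁=251, y₁=15  (since 63001 − 280·225 = 1)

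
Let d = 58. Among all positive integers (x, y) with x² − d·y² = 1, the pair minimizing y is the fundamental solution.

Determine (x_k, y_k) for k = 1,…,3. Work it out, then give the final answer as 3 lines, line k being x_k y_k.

√58 → a₀=7, period (1,1,1,1,1,1,14); ℓ=7 odd so k=13
step 0: (7, 1)  from 7·(1,0) + (0,1)
…
step 4: (38, 5)  from 1·(23,3) + (15,2)
…
step 11: (7532, 989)  from 1·(4539,596) + (2993,393)
step 12: (12071, 1585)  from 1·(7532,989) + (4539,596)
step 13: (19603, 2574)  from 1·(12071,1585) + (7532,989)
(x₁, y₁) = (19603, 2574);  19603² − 58·2574² = 1 ✓
(19603+2574√58)^2 = 768555217 + 100916244√58
(19603+2574√58)^3 = 30131975818099 + 3956522259690√58

19603 2574
768555217 100916244
30131975818099 3956522259690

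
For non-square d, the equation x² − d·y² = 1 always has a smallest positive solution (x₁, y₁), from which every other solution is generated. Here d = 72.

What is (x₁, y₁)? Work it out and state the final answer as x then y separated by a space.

√72 = [8; 2,16, …], period ℓ=2 (even) → k=1
i=0: a=8 ⇒ p=8, q=1
i=1: a=2 ⇒ p=17, q=2
(x₁, y₁) = (17, 2);  17² − 72·2² = 1 ✓

17 2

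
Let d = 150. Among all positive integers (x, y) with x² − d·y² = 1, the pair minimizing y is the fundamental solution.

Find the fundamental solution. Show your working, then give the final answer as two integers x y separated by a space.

49 4

√150 → a₀=12, period (4,24); ℓ=2 even so k=1
i=0: a=12 ⇒ p=12, q=1
i=1: a=4 ⇒ p=49, q=4
→ (49, 4).  Check: 49²=2401, 150·4²=2400, difference 1.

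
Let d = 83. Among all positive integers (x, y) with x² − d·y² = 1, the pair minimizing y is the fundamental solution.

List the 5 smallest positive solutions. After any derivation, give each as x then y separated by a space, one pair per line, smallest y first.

√83 → a₀=9, period (9,18); ℓ=2 even so k=1
step 0: (9, 1)  from 9·(1,0) + (0,1)
step 1: (82, 9)  from 9·(9,1) + (1,0)
fundamental: x₁=82, y₁=9  (since 6724 − 83·81 = 1)
n=2: (82,9)∘(82,9) = (82·82+83·9·9, 82·9+9·82) = (13447,1476)
n=3: (13447,1476)∘(82,9) = (82·13447+83·9·1476, 82·1476+9·13447) = (2205226,242055)
n=4: (2205226,242055)∘(82,9) = (82·2205226+83·9·242055, 82·242055+9·2205226) = (361643617,39695544)
n=5: (361643617,39695544)∘(82,9) = (82·361643617+83·9·39695544, 82·39695544+9·361643617) = (59307347962,6509827161)

82 9
13447 1476
2205226 242055
361643617 39695544
59307347962 6509827161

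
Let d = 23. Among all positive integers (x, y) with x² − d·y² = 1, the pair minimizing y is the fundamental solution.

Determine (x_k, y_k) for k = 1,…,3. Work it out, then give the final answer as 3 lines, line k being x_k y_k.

24 5
1151 240
55224 11515

d=23: √d = [4; 1,3,1,8] (ℓ=4, even), read p_3/q_3
i=0: a=4 ⇒ p=4, q=1
…
i=2: a=3 ⇒ p=19, q=4
i=3: a=1 ⇒ p=24, q=5
fundamental: x₁=24, y₁=5  (since 576 − 23·25 = 1)
n=2: (24,5)∘(24,5) = (24·24+23·5·5, 24·5+5·24) = (1151,240)
n=3: (1151,240)∘(24,5) = (24·1151+23·5·240, 24·240+5·1151) = (55224,11515)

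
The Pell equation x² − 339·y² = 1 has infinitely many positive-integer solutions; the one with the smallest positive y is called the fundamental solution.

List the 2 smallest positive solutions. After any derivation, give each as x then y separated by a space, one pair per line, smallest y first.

[18; 2,2,2,1,17,1,2,2,2,36] for √339; ℓ=10 ⇒ convergent index 9
a_0=18:  p_0=18·1+0=18,  q_0=18·0+1=1
a_1=2:  p_1=2·18+1=37,  q_1=2·1+0=2
a_2=2:  p_2=2·37+18=92,  q_2=2·2+1=5
a_3=2:  p_3=2·92+37=221,  q_3=2·5+2=12
a_4=1:  p_4=1·221+92=313,  q_4=1·12+5=17
a_5=17:  p_5=17·313+221=5542,  q_5=17·17+12=301
a_6=1:  p_6=1·5542+313=5855,  q_6=1·301+17=318
a_7=2:  p_7=2·5855+5542=17252,  q_7=2·318+301=937
a_8=2:  p_8=2·17252+5855=40359,  q_8=2·937+318=2192
a_9=2:  p_9=2·40359+17252=97970,  q_9=2·2192+937=5321
fundamental: x₁=97970, y₁=5321  (since 9598120900 − 339·28313041 = 1)
k=2:  x_2 = 97970·97970+339·5321·5321 = 19196241799,  y_2 = 97970·5321+5321·97970 = 1042596740

97970 5321
19196241799 1042596740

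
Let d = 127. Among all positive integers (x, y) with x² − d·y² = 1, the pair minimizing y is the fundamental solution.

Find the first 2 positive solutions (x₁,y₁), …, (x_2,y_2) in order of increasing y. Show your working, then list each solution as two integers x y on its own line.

4730624 419775
44757606858751 3971595379200

√127 = [11; 3,1,2,2,7,11,7,2,2,1,3,22, …], period ℓ=12 (even) → k=11
i=0: a=11 ⇒ p=11, q=1
…
i=2: a=1 ⇒ p=45, q=4
…
i=6: a=11 ⇒ p=24218, q=2149
i=7: a=7 ⇒ p=171701, q=15236
i=8: a=2 ⇒ p=367620, q=32621
i=9: a=2 ⇒ p=906941, q=80478
i=10: a=1 ⇒ p=1274561, q=113099
i=11: a=3 ⇒ p=4730624, q=419775
→ (4730624, 419775).  Check: 4730624²=22378803429376, 127·419775²=22378803429375, difference 1.
n=2: (4730624,419775)∘(4730624,419775) = (4730624·4730624+127·419775·419775, 4730624·419775+419775·4730624) = (44757606858751,3971595379200)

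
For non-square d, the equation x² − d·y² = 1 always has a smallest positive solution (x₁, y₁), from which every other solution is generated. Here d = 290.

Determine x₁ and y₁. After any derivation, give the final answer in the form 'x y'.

579 34

√290 = [17; 34, …], period ℓ=1 (odd) → k=1
i=0: a=17 ⇒ p=17, q=1
i=1: a=34 ⇒ p=579, q=34
(x₁, y₁) = (579, 34);  579² − 290·34² = 1 ✓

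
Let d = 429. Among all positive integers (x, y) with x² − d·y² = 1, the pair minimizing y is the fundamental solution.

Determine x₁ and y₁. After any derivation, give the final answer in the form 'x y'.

1524095 73584

[20; 1,2,2,9,1,12,1,9,2,2,1,40] for √429; ℓ=12 ⇒ convergent index 11
i=0: a=20 ⇒ p=20, q=1
i=1: a=1 ⇒ p=21, q=1
…
i=3: a=2 ⇒ p=145, q=7
i=4: a=9 ⇒ p=1367, q=66
i=5: a=1 ⇒ p=1512, q=73
…
i=7: a=1 ⇒ p=21023, q=1015
i=8: a=9 ⇒ p=208718, q=10077
i=9: a=2 ⇒ p=438459, q=21169
i=10: a=2 ⇒ p=1085636, q=52415
i=11: a=1 ⇒ p=1524095, q=73584
→ (1524095, 73584).  Check: 1524095²=2322865569025, 429·73584²=2322865569024, difference 1.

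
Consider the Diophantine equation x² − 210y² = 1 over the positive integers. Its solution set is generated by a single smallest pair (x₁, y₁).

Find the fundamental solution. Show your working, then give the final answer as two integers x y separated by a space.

d=210: √d = [14; 2,28] (ℓ=2, even), read p_1/q_1
k=0  a_k=14  p_k/q_k = 14/1
k=1  a_k=2  p_k/q_k = 29/2
(x₁, y₁) = (29, 2);  29² − 210·2² = 1 ✓

29 2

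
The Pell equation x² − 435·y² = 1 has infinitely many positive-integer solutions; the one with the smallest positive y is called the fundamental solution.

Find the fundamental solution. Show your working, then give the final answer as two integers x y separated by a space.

d=435: √d = [20; 1,5,1,40] (ℓ=4, even), read p_3/q_3
step 0: (20, 1)  from 20·(1,0) + (0,1)
step 1: (21, 1)  from 1·(20,1) + (1,0)
step 2: (125, 6)  from 5·(21,1) + (20,1)
step 3: (146, 7)  from 1·(125,6) + (21,1)
fundamental: x₁=146, y₁=7  (since 21316 − 435·49 = 1)

146 7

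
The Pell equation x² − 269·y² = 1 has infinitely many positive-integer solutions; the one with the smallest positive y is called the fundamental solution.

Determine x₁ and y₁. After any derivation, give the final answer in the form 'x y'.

13449 820

√269 = [16; 2,2,32, …], period ℓ=3 (odd) → k=5
k=0  a_k=16  p_k/q_k = 16/1
…
k=2  a_k=2  p_k/q_k = 82/5
…
k=4  a_k=2  p_k/q_k = 5396/329
k=5  a_k=2  p_k/q_k = 13449/820
→ (13449, 820).  Check: 13449²=180875601, 269·820²=180875600, difference 1.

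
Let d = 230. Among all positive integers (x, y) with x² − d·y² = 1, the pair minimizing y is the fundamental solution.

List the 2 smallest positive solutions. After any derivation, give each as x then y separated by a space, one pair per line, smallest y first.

91 6
16561 1092

√230 → a₀=15, period (6,30); ℓ=2 even so k=1
step 0: (15, 1)  from 15·(1,0) + (0,1)
step 1: (91, 6)  from 6·(15,1) + (1,0)
(x₁, y₁) = (91, 6);  91² − 230·6² = 1 ✓
(91+6√230)^2 = 16561 + 1092√230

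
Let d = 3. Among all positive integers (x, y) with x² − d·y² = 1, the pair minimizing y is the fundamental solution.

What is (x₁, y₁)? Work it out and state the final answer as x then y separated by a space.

2 1

√3 → a₀=1, period (1,2); ℓ=2 even so k=1
k=0  a_k=1  p_k/q_k = 1/1
k=1  a_k=1  p_k/q_k = 2/1
→ (2, 1).  Check: 2²=4, 3·1²=3, difference 1.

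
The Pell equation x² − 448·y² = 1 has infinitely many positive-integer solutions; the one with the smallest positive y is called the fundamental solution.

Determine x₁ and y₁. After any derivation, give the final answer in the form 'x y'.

√448 = [21; 6,42, …], period ℓ=2 (even) → k=1
k=0  a_k=21  p_k/q_k = 21/1
k=1  a_k=6  p_k/q_k = 127/6
fundamental: x₁=127, y₁=6  (since 16129 − 448·36 = 1)

127 6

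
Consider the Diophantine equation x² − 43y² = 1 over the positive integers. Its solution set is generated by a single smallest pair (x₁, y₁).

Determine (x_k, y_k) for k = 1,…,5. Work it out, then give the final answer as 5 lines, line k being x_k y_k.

3482 531
24248647 3697884
168867574226 25752063645
1175993762661217 179337367525896
8189620394305140962 1248905401698276099

[6; 1,1,3,1,5,1,3,1,1,12] for √43; ℓ=10 ⇒ convergent index 9
k=0  a_k=6  p_k/q_k = 6/1
…
k=2  a_k=1  p_k/q_k = 13/2
…
k=4  a_k=1  p_k/q_k = 59/9
…
k=8  a_k=1  p_k/q_k = 1941/296
k=9  a_k=1  p_k/q_k = 3482/531
fundamental: x₁=3482, y₁=531  (since 12124324 − 43·281961 = 1)
n=2: (3482,531)∘(3482,531) = (3482·3482+43·531·531, 3482·531+531·3482) = (24248647,3697884)
n=3: (24248647,3697884)∘(3482,531) = (3482·24248647+43·531·3697884, 3482·3697884+531·24248647) = (168867574226,25752063645)
n=4: (168867574226,25752063645)∘(3482,531) = (3482·168867574226+43·531·25752063645, 3482·25752063645+531·168867574226) = (1175993762661217,179337367525896)
n=5: (1175993762661217,179337367525896)∘(3482,531) = (3482·1175993762661217+43·531·179337367525896, 3482·179337367525896+531·1175993762661217) = (8189620394305140962,1248905401698276099)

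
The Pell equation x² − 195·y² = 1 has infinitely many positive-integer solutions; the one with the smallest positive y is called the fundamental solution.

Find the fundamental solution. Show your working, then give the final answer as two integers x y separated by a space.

√195 = [13; 1,26, …], period ℓ=2 (even) → k=1
a_0=13:  p_0=13·1+0=13,  q_0=13·0+1=1
a_1=1:  p_1=1·13+1=14,  q_1=1·1+0=1
→ (14, 1).  Check: 14²=196, 195·1²=195, difference 1.

14 1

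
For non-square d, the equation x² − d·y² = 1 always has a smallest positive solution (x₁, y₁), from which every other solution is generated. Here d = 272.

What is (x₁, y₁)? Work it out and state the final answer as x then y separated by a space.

d=272: √d = [16; 2,32] (ℓ=2, even), read p_1/q_1
a_0=16:  p_0=16·1+0=16,  q_0=16·0+1=1
a_1=2:  p_1=2·16+1=33,  q_1=2·1+0=2
fundamental: x₁=33, y₁=2  (since 1089 − 272·4 = 1)

33 2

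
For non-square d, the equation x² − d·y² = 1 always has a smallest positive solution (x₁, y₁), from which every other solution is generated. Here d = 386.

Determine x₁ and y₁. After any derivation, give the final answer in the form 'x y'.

111555 5678

√386 → a₀=19, period (1,1,1,4,1,18,1,4,1,1,1,38); ℓ=12 even so k=11
i=0: a=19 ⇒ p=19, q=1
i=1: a=1 ⇒ p=20, q=1
i=2: a=1 ⇒ p=39, q=2
i=3: a=1 ⇒ p=59, q=3
i=4: a=4 ⇒ p=275, q=14
i=5: a=1 ⇒ p=334, q=17
…
i=8: a=4 ⇒ p=32771, q=1668
…
i=10: a=1 ⇒ p=72163, q=3673
i=11: a=1 ⇒ p=111555, q=5678
(x₁, y₁) = (111555, 5678);  111555² − 386·5678² = 1 ✓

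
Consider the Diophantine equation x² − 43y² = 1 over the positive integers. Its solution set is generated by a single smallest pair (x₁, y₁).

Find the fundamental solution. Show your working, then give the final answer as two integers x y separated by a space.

3482 531

√43 → a₀=6, period (1,1,3,1,5,1,3,1,1,12); ℓ=10 even so k=9
i=0: a=6 ⇒ p=6, q=1
i=1: a=1 ⇒ p=7, q=1
i=2: a=1 ⇒ p=13, q=2
i=3: a=3 ⇒ p=46, q=7
i=4: a=1 ⇒ p=59, q=9
i=5: a=5 ⇒ p=341, q=52
i=6: a=1 ⇒ p=400, q=61
i=7: a=3 ⇒ p=1541, q=235
i=8: a=1 ⇒ p=1941, q=296
i=9: a=1 ⇒ p=3482, q=531
→ (3482, 531).  Check: 3482²=12124324, 43·531²=12124323, difference 1.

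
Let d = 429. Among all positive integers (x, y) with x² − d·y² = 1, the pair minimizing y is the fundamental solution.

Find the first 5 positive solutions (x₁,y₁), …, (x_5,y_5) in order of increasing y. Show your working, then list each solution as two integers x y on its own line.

√429 → a₀=20, period (1,2,2,9,1,12,1,9,2,2,1,40); ℓ=12 even so k=11
i=0: a=20 ⇒ p=20, q=1
…
i=2: a=2 ⇒ p=62, q=3
i=3: a=2 ⇒ p=145, q=7
i=4: a=9 ⇒ p=1367, q=66
i=5: a=1 ⇒ p=1512, q=73
i=6: a=12 ⇒ p=19511, q=942
…
i=8: a=9 ⇒ p=208718, q=10077
i=9: a=2 ⇒ p=438459, q=21169
i=10: a=2 ⇒ p=1085636, q=52415
i=11: a=1 ⇒ p=1524095, q=73584
(x₁, y₁) = (1524095, 73584);  1524095² − 429·73584² = 1 ✓
k=2:  x_2 = 1524095·1524095+429·73584·73584 = 4645731138049,  y_2 = 1524095·73584+73584·1524095 = 224298012960
k=3:  x_3 = 1524095·4645731138049+429·73584·224298012960 = 14161071197688057215,  y_3 = 1524095·224298012960+73584·4645731138049 = 683702960124468816
k=4:  x_4 = 1524095·14161071197688057215+429·73584·683702960124468816 = 43165635614076113391052801,  y_4 = 1524095·683702960124468816+73584·14161071197688057215 = 2084056526021580302230080
k=5:  x_5 = 1524095·43165635614076113391052801+429·73584·2084056526021580302230080 = 131577058822456507006275549422975,  y_5 = 1524095·2084056526021580302230080+73584·43165635614076113391052801 = 6352600262053037158494583086384

1524095 73584
4645731138049 224298012960
14161071197688057215 683702960124468816
43165635614076113391052801 2084056526021580302230080
131577058822456507006275549422975 6352600262053037158494583086384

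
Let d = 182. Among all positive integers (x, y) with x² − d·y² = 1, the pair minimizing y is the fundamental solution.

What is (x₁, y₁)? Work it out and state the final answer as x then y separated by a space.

27 2

[13; 2,26] for √182; ℓ=2 ⇒ convergent index 1
k=0  a_k=13  p_k/q_k = 13/1
k=1  a_k=2  p_k/q_k = 27/2
(x₁, y₁) = (27, 2);  27² − 182·2² = 1 ✓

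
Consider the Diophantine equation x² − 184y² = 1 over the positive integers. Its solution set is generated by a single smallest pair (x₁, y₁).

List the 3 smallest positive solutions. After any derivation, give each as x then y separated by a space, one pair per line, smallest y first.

24335 1794
1184384449 87313980
57643991108495 4249571404806

√184 → a₀=13, period (1,1,3,2,1,2,1,2,3,1,1,26); ℓ=12 even so k=11
i=0: a=13 ⇒ p=13, q=1
i=1: a=1 ⇒ p=14, q=1
i=2: a=1 ⇒ p=27, q=2
i=3: a=3 ⇒ p=95, q=7
i=4: a=2 ⇒ p=217, q=16
…
i=6: a=2 ⇒ p=841, q=62
…
i=8: a=2 ⇒ p=3147, q=232
…
i=10: a=1 ⇒ p=13741, q=1013
i=11: a=1 ⇒ p=24335, q=1794
(x₁, y₁) = (24335, 1794);  24335² − 184·1794² = 1 ✓
(x_2, y_2) = (24335·24335 + 184·1794·1794, 24335·1794 + 1794·24335) = (1184384449, 87313980)
(x_3, y_3) = (24335·1184384449 + 184·1794·87313980, 24335·87313980 + 1794·1184384449) = (57643991108495, 4249571404806)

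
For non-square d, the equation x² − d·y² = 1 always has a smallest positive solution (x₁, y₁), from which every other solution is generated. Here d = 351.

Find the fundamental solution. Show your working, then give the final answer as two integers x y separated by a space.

d=351: √d = [18; 1,2,1,3,2,2,2,3,1,2,1,36] (ℓ=12, even), read p_11/q_11
a_0=18:  p_0=18·1+0=18,  q_0=18·0+1=1
a_1=1:  p_1=1·18+1=19,  q_1=1·1+0=1
…
a_3=1:  p_3=1·56+19=75,  q_3=1·3+1=4
…
a_10=2:  p_10=2·16543+12796=45882,  q_10=2·883+683=2449
a_11=1:  p_11=1·45882+16543=62425,  q_11=1·2449+883=3332
fundamental: x₁=62425, y₁=3332  (since 3896880625 − 351·11102224 = 1)

62425 3332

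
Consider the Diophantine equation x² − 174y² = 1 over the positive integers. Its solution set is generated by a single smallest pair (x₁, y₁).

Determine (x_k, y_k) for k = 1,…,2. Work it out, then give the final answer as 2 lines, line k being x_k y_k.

√174 → a₀=13, period (5,4,5,26); ℓ=4 even so k=3
k=0  a_k=13  p_k/q_k = 13/1
k=1  a_k=5  p_k/q_k = 66/5
k=2  a_k=4  p_k/q_k = 277/21
k=3  a_k=5  p_k/q_k = 1451/110
fundamental: x₁=1451, y₁=110  (since 2105401 − 174·12100 = 1)
(1451+110√174)^2 = 4210801 + 319220√174

1451 110
4210801 319220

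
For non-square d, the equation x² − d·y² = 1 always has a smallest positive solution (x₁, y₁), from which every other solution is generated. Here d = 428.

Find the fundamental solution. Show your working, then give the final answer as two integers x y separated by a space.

1850887 89466

[20; 1,2,4,1,5,10,5,1,4,2,1,40] for √428; ℓ=12 ⇒ convergent index 11
a_0=20:  p_0=20·1+0=20,  q_0=20·0+1=1
a_1=1:  p_1=1·20+1=21,  q_1=1·1+0=1
…
a_6=10:  p_6=10·1924+331=19571,  q_6=10·93+16=946
…
a_10=2:  p_10=2·577179+119350=1273708,  q_10=2·27899+5769=61567
a_11=1:  p_11=1·1273708+577179=1850887,  q_11=1·61567+27899=89466
(x₁, y₁) = (1850887, 89466);  1850887² − 428·89466² = 1 ✓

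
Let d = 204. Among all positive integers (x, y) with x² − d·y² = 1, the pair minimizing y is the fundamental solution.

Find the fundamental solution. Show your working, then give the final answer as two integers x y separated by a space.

4999 350

√204 → a₀=14, period (3,1,1,6,1,1,3,28); ℓ=8 even so k=7
k=0  a_k=14  p_k/q_k = 14/1
…
k=2  a_k=1  p_k/q_k = 57/4
k=3  a_k=1  p_k/q_k = 100/7
k=4  a_k=6  p_k/q_k = 657/46
k=5  a_k=1  p_k/q_k = 757/53
k=6  a_k=1  p_k/q_k = 1414/99
k=7  a_k=3  p_k/q_k = 4999/350
fundamental: x₁=4999, y₁=350  (since 24990001 − 204·122500 = 1)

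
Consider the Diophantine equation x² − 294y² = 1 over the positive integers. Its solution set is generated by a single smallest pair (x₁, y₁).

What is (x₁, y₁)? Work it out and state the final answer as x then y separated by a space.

4801 280

√294 → a₀=17, period (6,1,4,1,6,34); ℓ=6 even so k=5
i=0: a=17 ⇒ p=17, q=1
…
i=2: a=1 ⇒ p=120, q=7
…
i=4: a=1 ⇒ p=703, q=41
i=5: a=6 ⇒ p=4801, q=280
fundamental: x₁=4801, y₁=280  (since 23049601 − 294·78400 = 1)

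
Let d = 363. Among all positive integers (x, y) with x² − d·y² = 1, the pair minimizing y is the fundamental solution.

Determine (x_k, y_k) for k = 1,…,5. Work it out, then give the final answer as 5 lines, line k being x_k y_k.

√363 = [19; 19,38, …], period ℓ=2 (even) → k=1
k=0  a_k=19  p_k/q_k = 19/1
k=1  a_k=19  p_k/q_k = 362/19
→ (362, 19).  Check: 362²=131044, 363·19²=131043, difference 1.
n=2: (362,19)∘(362,19) = (362·362+363·19·19, 362·19+19·362) = (262087,13756)
n=3: (262087,13756)∘(362,19) = (362·262087+363·19·13756, 362·13756+19·262087) = (189750626,9959325)
n=4: (189750626,9959325)∘(362,19) = (362·189750626+363·19·9959325, 362·9959325+19·189750626) = (137379191137,7210537544)
n=5: (137379191137,7210537544)∘(362,19) = (362·137379191137+363·19·7210537544, 362·7210537544+19·137379191137) = (99462344632562,5220419222531)

362 19
262087 13756
189750626 9959325
137379191137 7210537544
99462344632562 5220419222531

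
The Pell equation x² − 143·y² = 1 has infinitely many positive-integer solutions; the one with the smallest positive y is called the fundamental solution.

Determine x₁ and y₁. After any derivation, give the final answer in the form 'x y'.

√143 → a₀=11, period (1,22); ℓ=2 even so k=1
step 0: (11, 1)  from 11·(1,0) + (0,1)
step 1: (12, 1)  from 1·(11,1) + (1,0)
fundamental: x₁=12, y₁=1  (since 144 − 143·1 = 1)

12 1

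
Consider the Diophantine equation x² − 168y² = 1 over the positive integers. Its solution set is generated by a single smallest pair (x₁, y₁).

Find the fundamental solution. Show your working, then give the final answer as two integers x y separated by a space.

13 1

√168 → a₀=12, period (1,24); ℓ=2 even so k=1
i=0: a=12 ⇒ p=12, q=1
i=1: a=1 ⇒ p=13, q=1
→ (13, 1).  Check: 13²=169, 168·1²=168, difference 1.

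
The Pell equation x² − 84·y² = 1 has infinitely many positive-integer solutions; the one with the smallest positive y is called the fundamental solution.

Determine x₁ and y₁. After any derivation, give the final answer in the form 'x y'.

[9; 6,18] for √84; ℓ=2 ⇒ convergent index 1
step 0: (9, 1)  from 9·(1,0) + (0,1)
step 1: (55, 6)  from 6·(9,1) + (1,0)
→ (55, 6).  Check: 55²=3025, 84·6²=3024, difference 1.

55 6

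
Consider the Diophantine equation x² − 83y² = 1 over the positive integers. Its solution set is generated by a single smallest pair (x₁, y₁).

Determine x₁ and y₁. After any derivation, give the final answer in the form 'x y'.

82 9

[9; 9,18] for √83; ℓ=2 ⇒ convergent index 1
step 0: (9, 1)  from 9·(1,0) + (0,1)
step 1: (82, 9)  from 9·(9,1) + (1,0)
→ (82, 9).  Check: 82²=6724, 83·9²=6723, difference 1.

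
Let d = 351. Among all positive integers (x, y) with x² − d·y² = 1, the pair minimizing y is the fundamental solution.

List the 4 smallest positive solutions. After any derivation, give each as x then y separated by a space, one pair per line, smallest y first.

d=351: √d = [18; 1,2,1,3,2,2,2,3,1,2,1,36] (ℓ=12, even), read p_11/q_11
k=0  a_k=18  p_k/q_k = 18/1
k=1  a_k=1  p_k/q_k = 19/1
k=2  a_k=2  p_k/q_k = 56/3
k=3  a_k=1  p_k/q_k = 75/4
k=4  a_k=3  p_k/q_k = 281/15
…
k=6  a_k=2  p_k/q_k = 1555/83
…
k=8  a_k=3  p_k/q_k = 12796/683
k=9  a_k=1  p_k/q_k = 16543/883
k=10  a_k=2  p_k/q_k = 45882/2449
k=11  a_k=1  p_k/q_k = 62425/3332
→ (62425, 3332).  Check: 62425²=3896880625, 351·3332²=3896880624, difference 1.
(62425+3332√351)^2 = 7793761249 + 416000200√351
(62425+3332√351)^3 = 973051091875225 + 51937624966668√351
(62425+3332√351)^4 = 121485428812828080001 + 6484412476672499600√351

62425 3332
7793761249 416000200
973051091875225 51937624966668
121485428812828080001 6484412476672499600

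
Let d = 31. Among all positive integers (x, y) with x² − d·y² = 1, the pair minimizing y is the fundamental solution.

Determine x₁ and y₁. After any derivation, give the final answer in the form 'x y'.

1520 273

d=31: √d = [5; 1,1,3,5,3,1,1,10] (ℓ=8, even), read p_7/q_7
step 0: (5, 1)  from 5·(1,0) + (0,1)
…
step 6: (863, 155)  from 1·(657,118) + (206,37)
step 7: (1520, 273)  from 1·(863,155) + (657,118)
fundamental: x₁=1520, y₁=273  (since 2310400 − 31·74529 = 1)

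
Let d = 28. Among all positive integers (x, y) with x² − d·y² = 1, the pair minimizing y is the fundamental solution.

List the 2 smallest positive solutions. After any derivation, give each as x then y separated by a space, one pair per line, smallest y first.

127 24
32257 6096

[5; 3,2,3,10] for √28; ℓ=4 ⇒ convergent index 3
step 0: (5, 1)  from 5·(1,0) + (0,1)
step 1: (16, 3)  from 3·(5,1) + (1,0)
step 2: (37, 7)  from 2·(16,3) + (5,1)
step 3: (127, 24)  from 3·(37,7) + (16,3)
→ (127, 24).  Check: 127²=16129, 28·24²=16128, difference 1.
(127+24√28)^2 = 32257 + 6096√28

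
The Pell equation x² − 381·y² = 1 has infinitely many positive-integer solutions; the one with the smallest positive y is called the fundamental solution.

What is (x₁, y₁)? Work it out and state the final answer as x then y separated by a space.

1015 52

[19; 1,1,12,1,1,38] for √381; ℓ=6 ⇒ convergent index 5
k=0  a_k=19  p_k/q_k = 19/1
k=1  a_k=1  p_k/q_k = 20/1
k=2  a_k=1  p_k/q_k = 39/2
k=3  a_k=12  p_k/q_k = 488/25
k=4  a_k=1  p_k/q_k = 527/27
k=5  a_k=1  p_k/q_k = 1015/52
→ (1015, 52).  Check: 1015²=1030225, 381·52²=1030224, difference 1.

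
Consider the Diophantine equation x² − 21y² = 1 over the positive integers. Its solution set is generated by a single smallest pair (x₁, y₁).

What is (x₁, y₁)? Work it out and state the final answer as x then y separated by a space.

55 12

√21 = [4; 1,1,2,1,1,8, …], period ℓ=6 (even) → k=5
step 0: (4, 1)  from 4·(1,0) + (0,1)
step 1: (5, 1)  from 1·(4,1) + (1,0)
…
step 3: (23, 5)  from 2·(9,2) + (5,1)
step 4: (32, 7)  from 1·(23,5) + (9,2)
step 5: (55, 12)  from 1·(32,7) + (23,5)
(x₁, y₁) = (55, 12);  55² − 21·12² = 1 ✓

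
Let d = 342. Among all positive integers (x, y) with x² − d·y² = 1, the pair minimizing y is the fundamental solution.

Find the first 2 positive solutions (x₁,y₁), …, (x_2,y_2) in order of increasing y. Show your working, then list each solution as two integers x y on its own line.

37 2
2737 148

d=342: √d = [18; 2,36] (ℓ=2, even), read p_1/q_1
i=0: a=18 ⇒ p=18, q=1
i=1: a=2 ⇒ p=37, q=2
(x₁, y₁) = (37, 2);  37² − 342·2² = 1 ✓
k=2:  x_2 = 37·37+342·2·2 = 2737,  y_2 = 37·2+2·37 = 148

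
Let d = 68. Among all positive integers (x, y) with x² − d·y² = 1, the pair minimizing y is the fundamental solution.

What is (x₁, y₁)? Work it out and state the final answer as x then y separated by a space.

33 4

√68 = [8; 4,16, …], period ℓ=2 (even) → k=1
a_0=8:  p_0=8·1+0=8,  q_0=8·0+1=1
a_1=4:  p_1=4·8+1=33,  q_1=4·1+0=4
→ (33, 4).  Check: 33²=1089, 68·4²=1088, difference 1.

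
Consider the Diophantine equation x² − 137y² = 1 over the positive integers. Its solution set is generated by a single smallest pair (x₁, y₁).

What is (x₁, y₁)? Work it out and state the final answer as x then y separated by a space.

[11; 1,2,2,1,1,2,2,1,22] for √137; ℓ=9 ⇒ convergent index 17
i=0: a=11 ⇒ p=11, q=1
…
i=5: a=1 ⇒ p=199, q=17
…
i=7: a=2 ⇒ p=1229, q=105
…
i=11: a=2 ⇒ p=122279, q=10447
i=12: a=2 ⇒ p=285899, q=24426
i=13: a=1 ⇒ p=408178, q=34873
…
i=15: a=2 ⇒ p=1796332, q=153471
i=16: a=2 ⇒ p=4286741, q=366241
i=17: a=1 ⇒ p=6083073, q=519712
→ (6083073, 519712).  Check: 6083073²=37003777123329, 137·519712²=37003777123328, difference 1.

6083073 519712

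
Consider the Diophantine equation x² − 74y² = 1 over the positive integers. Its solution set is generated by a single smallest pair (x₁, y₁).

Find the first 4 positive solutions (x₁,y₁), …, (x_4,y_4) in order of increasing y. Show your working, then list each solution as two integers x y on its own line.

√74 → a₀=8, period (1,1,1,1,16); ℓ=5 odd so k=9
k=0  a_k=8  p_k/q_k = 8/1
k=1  a_k=1  p_k/q_k = 9/1
k=2  a_k=1  p_k/q_k = 17/2
k=3  a_k=1  p_k/q_k = 26/3
…
k=7  a_k=1  p_k/q_k = 1471/171
k=8  a_k=1  p_k/q_k = 2228/259
k=9  a_k=1  p_k/q_k = 3699/430
→ (3699, 430).  Check: 3699²=13682601, 74·430²=13682600, difference 1.
(x_2, y_2) = (3699·3699 + 74·430·430, 3699·430 + 430·3699) = (27365201, 3181140)
(x_3, y_3) = (3699·27365201 + 74·430·3181140, 3699·3181140 + 430·27365201) = (202447753299, 23534073290)
(x_4, y_4) = (3699·202447753299 + 74·430·23534073290, 3699·23534073290 + 430·202447753299) = (1497708451540801, 174105071018280)

3699 430
27365201 3181140
202447753299 23534073290
1497708451540801 174105071018280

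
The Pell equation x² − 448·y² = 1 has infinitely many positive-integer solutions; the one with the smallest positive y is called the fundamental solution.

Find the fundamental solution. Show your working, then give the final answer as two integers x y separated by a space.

[21; 6,42] for √448; ℓ=2 ⇒ convergent index 1
step 0: (21, 1)  from 21·(1,0) + (0,1)
step 1: (127, 6)  from 6·(21,1) + (1,0)
(x₁, y₁) = (127, 6);  127² − 448·6² = 1 ✓

127 6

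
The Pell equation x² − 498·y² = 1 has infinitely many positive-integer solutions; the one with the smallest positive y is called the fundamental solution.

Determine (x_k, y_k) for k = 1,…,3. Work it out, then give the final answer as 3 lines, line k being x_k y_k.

√498 = [22; 3,6,22,6,3,44, …], period ℓ=6 (even) → k=5
step 0: (22, 1)  from 22·(1,0) + (0,1)
step 1: (67, 3)  from 3·(22,1) + (1,0)
step 2: (424, 19)  from 6·(67,3) + (22,1)
step 3: (9395, 421)  from 22·(424,19) + (67,3)
step 4: (56794, 2545)  from 6·(9395,421) + (424,19)
step 5: (179777, 8056)  from 3·(56794,2545) + (9395,421)
fundamental: x₁=179777, y₁=8056  (since 32319769729 − 498·64899136 = 1)
(x_2, y_2) = (179777·179777 + 498·8056·8056, 179777·8056 + 8056·179777) = (64639539457, 2896567024)
(x_3, y_3) = (179777·64639539457 + 498·8056·2896567024, 179777·2896567024 + 8056·64639539457) = (23241404969742401, 1041472259739240)

179777 8056
64639539457 2896567024
23241404969742401 1041472259739240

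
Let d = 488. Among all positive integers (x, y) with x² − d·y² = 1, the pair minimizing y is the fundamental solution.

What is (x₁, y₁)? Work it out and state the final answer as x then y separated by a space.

243 11

√488 → a₀=22, period (11,44); ℓ=2 even so k=1
step 0: (22, 1)  from 22·(1,0) + (0,1)
step 1: (243, 11)  from 11·(22,1) + (1,0)
(x₁, y₁) = (243, 11);  243² − 488·11² = 1 ✓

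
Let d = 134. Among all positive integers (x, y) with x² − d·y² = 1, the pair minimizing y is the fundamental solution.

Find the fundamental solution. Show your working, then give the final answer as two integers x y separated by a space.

145925 12606

√134 → a₀=11, period (1,1,2,1,3,…,1,1,22); ℓ=14 even so k=13
k=0  a_k=11  p_k/q_k = 11/1
…
k=6  a_k=1  p_k/q_k = 382/33
…
k=10  a_k=1  p_k/q_k = 22133/1912
…
k=12  a_k=1  p_k/q_k = 84029/7259
k=13  a_k=1  p_k/q_k = 145925/12606
→ (145925, 12606).  Check: 145925²=21294105625, 134·12606²=21294105624, difference 1.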